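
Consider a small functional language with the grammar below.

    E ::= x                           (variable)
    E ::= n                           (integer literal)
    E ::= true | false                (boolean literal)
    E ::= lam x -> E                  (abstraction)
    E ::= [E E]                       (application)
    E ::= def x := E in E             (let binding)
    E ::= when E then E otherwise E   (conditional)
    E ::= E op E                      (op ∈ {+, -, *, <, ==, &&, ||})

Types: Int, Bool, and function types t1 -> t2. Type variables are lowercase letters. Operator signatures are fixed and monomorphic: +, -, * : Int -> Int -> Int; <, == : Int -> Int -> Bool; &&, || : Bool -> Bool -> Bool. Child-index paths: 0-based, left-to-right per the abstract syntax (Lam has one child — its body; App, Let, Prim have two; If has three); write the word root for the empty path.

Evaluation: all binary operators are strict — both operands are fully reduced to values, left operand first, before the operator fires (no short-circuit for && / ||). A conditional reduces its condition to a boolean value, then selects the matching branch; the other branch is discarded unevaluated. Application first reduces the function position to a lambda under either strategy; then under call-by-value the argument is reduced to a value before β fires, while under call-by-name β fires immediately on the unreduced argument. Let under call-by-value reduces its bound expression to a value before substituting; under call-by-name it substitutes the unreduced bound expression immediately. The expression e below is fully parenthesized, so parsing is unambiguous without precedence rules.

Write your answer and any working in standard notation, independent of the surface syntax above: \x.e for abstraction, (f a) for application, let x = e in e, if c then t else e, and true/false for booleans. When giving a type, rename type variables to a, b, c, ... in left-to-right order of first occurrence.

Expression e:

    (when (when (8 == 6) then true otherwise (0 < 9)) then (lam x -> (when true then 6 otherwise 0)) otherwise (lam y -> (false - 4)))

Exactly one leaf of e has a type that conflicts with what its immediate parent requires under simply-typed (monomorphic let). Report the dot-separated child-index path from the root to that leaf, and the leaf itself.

Answer: 2.0.0 : false

Trace:
  unify Int ~ Int
  unify Int ~ Int
  unify Bool ~ Bool
  unify Int ~ Int
  unify Int ~ Int
  unify Bool ~ Bool
  unify Bool ~ Bool
  unify Bool ~ Bool
  unify Int ~ Int
\x._ : a -> Int
  unify Bool ~ Int
  FAIL: mismatch Bool ~ Int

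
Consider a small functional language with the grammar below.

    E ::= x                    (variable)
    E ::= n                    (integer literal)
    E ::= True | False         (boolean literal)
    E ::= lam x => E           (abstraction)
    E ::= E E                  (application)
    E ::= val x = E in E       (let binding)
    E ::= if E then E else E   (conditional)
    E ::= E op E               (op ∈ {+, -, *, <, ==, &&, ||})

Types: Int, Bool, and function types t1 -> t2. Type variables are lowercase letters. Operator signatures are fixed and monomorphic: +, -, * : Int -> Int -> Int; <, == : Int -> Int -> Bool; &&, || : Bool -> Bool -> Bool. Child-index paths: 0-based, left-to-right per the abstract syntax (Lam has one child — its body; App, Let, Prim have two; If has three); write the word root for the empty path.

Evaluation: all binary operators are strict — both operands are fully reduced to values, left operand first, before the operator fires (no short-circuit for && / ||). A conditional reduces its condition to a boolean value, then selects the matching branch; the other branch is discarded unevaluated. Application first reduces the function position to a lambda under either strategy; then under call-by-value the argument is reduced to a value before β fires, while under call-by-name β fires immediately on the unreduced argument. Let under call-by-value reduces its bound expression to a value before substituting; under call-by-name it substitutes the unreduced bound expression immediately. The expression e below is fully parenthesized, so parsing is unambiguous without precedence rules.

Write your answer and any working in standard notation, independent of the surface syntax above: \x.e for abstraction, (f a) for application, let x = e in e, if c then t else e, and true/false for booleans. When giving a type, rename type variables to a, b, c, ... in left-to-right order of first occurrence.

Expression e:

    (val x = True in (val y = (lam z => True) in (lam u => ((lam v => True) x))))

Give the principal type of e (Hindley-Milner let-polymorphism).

Working:
let x : Bool
\z._ : a -> Bool
let y : forall. a -> Bool
\v._ : c -> Bool
x : Bool
  unify c -> Bool ~ Bool -> d
  unify c ~ Bool
  unify Bool ~ d
_ _ : Bool
\u._ : b -> Bool

Answer: a -> Bool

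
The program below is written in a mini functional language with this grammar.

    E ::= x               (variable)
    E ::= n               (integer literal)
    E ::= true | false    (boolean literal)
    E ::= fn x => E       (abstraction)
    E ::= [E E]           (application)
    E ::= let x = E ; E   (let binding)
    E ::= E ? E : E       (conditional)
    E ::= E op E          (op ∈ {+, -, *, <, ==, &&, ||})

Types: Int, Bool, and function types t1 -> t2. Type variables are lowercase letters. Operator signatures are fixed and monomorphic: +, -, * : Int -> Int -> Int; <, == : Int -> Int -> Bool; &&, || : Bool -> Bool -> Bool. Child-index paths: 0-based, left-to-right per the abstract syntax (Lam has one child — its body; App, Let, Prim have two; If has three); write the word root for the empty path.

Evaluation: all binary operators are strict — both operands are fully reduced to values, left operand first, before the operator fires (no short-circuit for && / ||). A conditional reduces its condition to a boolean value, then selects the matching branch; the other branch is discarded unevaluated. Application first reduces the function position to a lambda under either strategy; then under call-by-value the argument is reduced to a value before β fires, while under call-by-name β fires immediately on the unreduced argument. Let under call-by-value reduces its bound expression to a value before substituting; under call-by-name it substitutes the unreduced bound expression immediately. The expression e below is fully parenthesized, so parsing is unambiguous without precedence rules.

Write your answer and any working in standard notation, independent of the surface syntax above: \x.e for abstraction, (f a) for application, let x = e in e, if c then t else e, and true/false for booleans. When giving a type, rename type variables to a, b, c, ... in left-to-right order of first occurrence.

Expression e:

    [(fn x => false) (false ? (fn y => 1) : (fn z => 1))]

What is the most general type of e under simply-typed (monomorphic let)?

Derivation:
\x._ : a -> Bool
  unify Bool ~ Bool
\y._ : b -> Int
\z._ : c -> Int
  unify b -> Int ~ c -> Int
  unify b ~ c
  unify Int ~ Int
  unify a -> Bool ~ (c -> Int) -> d
  unify a ~ c -> Int
  unify Bool ~ d
_ _ : Bool

Answer: Bool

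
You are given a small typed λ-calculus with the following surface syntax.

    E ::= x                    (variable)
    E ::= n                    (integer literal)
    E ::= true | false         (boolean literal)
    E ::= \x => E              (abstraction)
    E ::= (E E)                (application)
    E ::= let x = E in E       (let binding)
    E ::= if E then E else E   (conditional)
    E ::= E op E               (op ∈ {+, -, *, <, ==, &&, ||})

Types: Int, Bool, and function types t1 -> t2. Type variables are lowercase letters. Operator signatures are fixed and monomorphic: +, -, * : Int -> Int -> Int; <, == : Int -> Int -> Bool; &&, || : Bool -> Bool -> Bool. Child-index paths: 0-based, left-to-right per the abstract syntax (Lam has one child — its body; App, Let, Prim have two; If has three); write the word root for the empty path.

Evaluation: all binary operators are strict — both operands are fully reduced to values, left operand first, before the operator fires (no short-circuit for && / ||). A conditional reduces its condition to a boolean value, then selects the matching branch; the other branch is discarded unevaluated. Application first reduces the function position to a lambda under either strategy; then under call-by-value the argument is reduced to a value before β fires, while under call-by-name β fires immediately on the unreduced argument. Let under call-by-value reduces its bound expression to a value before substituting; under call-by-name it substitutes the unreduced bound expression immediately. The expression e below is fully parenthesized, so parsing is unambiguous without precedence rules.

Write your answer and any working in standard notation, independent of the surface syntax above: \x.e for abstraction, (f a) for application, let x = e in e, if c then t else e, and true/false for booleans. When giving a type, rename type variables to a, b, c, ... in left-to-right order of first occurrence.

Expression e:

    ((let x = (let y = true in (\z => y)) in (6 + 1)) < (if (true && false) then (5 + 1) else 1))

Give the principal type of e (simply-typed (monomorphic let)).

Answer: Bool

Working:
let y : Bool
y : Bool
\z._ : a -> Bool
let x : a -> Bool
  unify Int ~ Int
  unify Int ~ Int
  unify Int ~ Int
  unify Bool ~ Bool
  unify Bool ~ Bool
  unify Bool ~ Bool
  unify Int ~ Int
  unify Int ~ Int
  unify Int ~ Int
  unify Int ~ Int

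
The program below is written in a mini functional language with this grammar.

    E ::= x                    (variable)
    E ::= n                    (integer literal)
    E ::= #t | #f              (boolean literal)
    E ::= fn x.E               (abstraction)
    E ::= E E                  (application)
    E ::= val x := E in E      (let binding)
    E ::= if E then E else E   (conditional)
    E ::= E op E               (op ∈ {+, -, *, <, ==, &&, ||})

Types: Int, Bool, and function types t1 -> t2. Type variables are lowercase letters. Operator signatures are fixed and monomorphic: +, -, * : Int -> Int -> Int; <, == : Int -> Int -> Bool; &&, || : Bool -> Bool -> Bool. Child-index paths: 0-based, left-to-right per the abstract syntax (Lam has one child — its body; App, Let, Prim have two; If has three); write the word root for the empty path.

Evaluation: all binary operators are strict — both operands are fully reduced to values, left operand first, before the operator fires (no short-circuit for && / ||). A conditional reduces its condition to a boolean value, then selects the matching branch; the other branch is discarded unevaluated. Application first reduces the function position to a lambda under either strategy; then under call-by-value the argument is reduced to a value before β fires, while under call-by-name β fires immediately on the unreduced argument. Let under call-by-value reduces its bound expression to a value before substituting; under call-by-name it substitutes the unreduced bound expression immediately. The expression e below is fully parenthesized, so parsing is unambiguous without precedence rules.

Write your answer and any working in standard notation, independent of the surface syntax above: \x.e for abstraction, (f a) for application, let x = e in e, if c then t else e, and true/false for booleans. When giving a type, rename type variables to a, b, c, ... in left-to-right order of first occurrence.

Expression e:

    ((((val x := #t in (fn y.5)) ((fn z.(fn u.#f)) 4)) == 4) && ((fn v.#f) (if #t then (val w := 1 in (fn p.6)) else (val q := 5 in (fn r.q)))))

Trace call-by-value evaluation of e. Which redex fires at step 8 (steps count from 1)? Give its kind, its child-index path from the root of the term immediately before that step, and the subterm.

Trace:
step 0: ((((let x = true in (\y.5)) ((\z.(\u.false)) 4)) == 4) && ((\v.false) (if true then (let w = 1 in (\p.6)) else (let q = 5 in (\r.q)))))
step 1: [let@0.0.0] ((((\y.5) ((\z.(\u.false)) 4)) == 4) && ((\v.false) (if true then (let w = 1 in (\p.6)) else (let q = 5 in (\r.q)))))
step 2: [beta@0.0.1] ((((\y.5) (\u.false)) == 4) && ((\v.false) (if true then (let w = 1 in (\p.6)) else (let q = 5 in (\r.q)))))
step 3: [beta@0.0] ((5 == 4) && ((\v.false) (if true then (let w = 1 in (\p.6)) else (let q = 5 in (\r.q)))))
step 4: [delta@0] (false && ((\v.false) (if true then (let w = 1 in (\p.6)) else (let q = 5 in (\r.q)))))
step 5: [if@1.1] (false && ((\v.false) (let w = 1 in (\p.6))))
step 6: [let@1.1] (false && ((\v.false) (\p.6)))
step 7: [beta@1] (false && false)
step 8: [delta@root] false

Answer: delta at root : (false && false)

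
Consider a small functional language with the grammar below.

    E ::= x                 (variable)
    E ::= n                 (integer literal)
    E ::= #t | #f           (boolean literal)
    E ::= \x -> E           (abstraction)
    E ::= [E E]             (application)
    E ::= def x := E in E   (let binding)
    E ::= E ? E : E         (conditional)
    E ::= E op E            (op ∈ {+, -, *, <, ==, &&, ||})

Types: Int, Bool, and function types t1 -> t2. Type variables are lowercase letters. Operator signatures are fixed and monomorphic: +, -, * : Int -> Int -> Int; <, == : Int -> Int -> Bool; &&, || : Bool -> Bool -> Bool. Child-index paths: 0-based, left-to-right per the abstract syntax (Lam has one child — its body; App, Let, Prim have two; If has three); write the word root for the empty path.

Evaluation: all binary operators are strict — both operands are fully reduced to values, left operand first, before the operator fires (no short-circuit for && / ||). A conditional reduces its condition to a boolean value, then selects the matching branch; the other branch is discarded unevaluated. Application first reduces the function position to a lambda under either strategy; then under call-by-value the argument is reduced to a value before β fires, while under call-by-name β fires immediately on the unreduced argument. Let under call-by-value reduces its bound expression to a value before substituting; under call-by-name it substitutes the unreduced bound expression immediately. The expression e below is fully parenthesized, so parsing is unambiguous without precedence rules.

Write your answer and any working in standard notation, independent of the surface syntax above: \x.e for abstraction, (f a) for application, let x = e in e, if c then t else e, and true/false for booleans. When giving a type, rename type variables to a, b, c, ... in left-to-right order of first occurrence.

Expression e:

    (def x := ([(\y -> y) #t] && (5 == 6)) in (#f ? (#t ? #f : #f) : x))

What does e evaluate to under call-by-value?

Trace:
step 0: (let x = (((\y.y) true) && (5 == 6)) in (if false then (if true then false else false) else x))
step 1: [beta@0.0] (let x = (true && (5 == 6)) in (if false then (if true then false else false) else x))
step 2: [delta@0.1] (let x = (true && false) in (if false then (if true then false else false) else x))
step 3: [delta@0] (let x = false in (if false then (if true then false else false) else x))
step 4: [let@root] (if false then (if true then false else false) else false)
step 5: [if@root] false

Answer: false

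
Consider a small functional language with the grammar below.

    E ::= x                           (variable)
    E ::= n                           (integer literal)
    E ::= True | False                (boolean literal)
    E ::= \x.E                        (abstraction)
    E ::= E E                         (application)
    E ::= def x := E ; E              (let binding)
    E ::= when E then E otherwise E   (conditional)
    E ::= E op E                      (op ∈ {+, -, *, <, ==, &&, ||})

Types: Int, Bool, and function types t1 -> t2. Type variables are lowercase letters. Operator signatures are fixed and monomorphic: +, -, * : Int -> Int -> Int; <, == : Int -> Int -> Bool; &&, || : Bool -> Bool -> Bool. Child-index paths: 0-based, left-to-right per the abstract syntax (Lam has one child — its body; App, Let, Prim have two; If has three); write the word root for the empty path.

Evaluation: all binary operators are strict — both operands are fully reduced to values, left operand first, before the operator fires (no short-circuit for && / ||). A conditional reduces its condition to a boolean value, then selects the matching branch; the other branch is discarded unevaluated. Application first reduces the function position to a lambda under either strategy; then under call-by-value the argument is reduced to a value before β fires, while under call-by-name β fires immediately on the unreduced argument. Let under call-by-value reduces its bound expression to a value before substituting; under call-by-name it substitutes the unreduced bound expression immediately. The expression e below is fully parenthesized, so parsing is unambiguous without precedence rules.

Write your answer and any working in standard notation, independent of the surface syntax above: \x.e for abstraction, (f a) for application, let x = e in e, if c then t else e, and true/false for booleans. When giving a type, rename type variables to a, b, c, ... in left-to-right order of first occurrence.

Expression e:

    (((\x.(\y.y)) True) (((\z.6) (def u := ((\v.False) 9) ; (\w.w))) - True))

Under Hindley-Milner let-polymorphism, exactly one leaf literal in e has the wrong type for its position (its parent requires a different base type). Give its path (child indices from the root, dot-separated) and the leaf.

Answer: 1.1 : true

Derivation:
y : b
\y._ : b -> b
\x._ : a -> b -> b
  unify a -> b -> b ~ Bool -> c
  unify a ~ Bool
  unify b -> b ~ c
_ _ : b -> b
\z._ : d -> Int
\v._ : e -> Bool
  unify e -> Bool ~ Int -> f
  unify e ~ Int
  unify Bool ~ f
_ _ : Bool
let u : Bool
w : g
\w._ : g -> g
  unify d -> Int ~ (g -> g) -> h
  unify d ~ g -> g
  unify Int ~ h
_ _ : Int
  unify Int ~ Int
  unify Bool ~ Int
  FAIL: mismatch Bool ~ Int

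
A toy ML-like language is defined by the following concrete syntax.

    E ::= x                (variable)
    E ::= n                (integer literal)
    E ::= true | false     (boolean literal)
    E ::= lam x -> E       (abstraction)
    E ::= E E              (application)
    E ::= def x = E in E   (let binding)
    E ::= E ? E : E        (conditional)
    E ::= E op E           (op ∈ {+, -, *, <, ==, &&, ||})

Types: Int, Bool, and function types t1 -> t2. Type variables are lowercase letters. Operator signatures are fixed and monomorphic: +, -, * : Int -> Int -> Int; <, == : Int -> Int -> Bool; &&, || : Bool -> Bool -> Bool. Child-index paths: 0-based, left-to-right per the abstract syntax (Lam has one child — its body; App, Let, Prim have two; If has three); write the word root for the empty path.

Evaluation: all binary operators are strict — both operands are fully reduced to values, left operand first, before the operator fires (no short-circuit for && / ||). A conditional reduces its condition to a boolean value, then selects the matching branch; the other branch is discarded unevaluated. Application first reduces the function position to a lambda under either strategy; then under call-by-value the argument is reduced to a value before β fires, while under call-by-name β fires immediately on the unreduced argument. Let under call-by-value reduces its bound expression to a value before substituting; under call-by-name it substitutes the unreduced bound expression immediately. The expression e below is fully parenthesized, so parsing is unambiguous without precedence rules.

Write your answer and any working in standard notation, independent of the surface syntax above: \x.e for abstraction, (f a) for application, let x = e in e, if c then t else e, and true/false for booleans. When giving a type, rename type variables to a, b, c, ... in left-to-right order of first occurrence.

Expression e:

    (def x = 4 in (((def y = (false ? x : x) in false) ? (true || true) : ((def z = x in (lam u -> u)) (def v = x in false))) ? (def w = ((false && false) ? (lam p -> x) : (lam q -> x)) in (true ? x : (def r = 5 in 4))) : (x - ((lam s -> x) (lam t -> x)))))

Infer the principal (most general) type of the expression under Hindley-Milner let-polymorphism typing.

Derivation:
let x : Int
  unify Bool ~ Bool
x : Int
x : Int
  unify Int ~ Int
let y : Int
  unify Bool ~ Bool
  unify Bool ~ Bool
  unify Bool ~ Bool
x : Int
let z : Int
u : a
\u._ : a -> a
x : Int
let v : Int
  unify a -> a ~ Bool -> b
  unify a ~ Bool
  unify Bool ~ b
_ _ : Bool
  unify Bool ~ Bool
  unify Bool ~ Bool
  unify Bool ~ Bool
  unify Bool ~ Bool
  unify Bool ~ Bool
x : Int
\p._ : c -> Int
x : Int
\q._ : d -> Int
  unify c -> Int ~ d -> Int
  unify c ~ d
  unify Int ~ Int
let w : forall. d -> Int
  unify Bool ~ Bool
x : Int
let r : Int
  unify Int ~ Int
x : Int
  unify Int ~ Int
x : Int
\s._ : e -> Int
x : Int
\t._ : f -> Int
  unify e -> Int ~ (f -> Int) -> g
  unify e ~ f -> Int
  unify Int ~ g
_ _ : Int
  unify Int ~ Int
  unify Int ~ Int

Answer: Int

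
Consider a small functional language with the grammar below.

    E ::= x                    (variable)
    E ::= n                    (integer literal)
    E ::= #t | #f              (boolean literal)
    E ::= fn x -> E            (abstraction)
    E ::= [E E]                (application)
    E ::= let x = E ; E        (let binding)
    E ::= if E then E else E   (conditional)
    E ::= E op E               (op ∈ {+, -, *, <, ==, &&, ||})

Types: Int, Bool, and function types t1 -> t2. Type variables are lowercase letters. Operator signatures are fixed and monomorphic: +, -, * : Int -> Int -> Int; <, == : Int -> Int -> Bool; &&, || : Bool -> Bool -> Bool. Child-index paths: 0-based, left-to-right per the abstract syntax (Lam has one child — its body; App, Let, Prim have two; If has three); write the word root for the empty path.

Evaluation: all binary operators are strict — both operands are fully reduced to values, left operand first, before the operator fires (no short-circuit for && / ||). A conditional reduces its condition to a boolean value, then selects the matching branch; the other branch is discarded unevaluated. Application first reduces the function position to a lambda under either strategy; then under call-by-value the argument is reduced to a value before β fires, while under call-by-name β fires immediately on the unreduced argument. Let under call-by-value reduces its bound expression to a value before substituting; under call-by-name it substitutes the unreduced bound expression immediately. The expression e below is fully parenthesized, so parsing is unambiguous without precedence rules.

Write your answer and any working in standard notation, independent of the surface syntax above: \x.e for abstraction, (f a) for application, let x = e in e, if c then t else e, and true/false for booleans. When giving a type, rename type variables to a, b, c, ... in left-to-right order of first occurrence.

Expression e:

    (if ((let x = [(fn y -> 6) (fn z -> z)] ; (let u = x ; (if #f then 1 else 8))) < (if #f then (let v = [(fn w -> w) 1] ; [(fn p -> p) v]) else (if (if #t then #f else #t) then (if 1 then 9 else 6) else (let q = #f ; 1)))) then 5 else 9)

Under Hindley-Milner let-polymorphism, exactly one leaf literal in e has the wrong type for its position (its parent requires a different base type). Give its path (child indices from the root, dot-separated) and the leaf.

Answer: 0.1.2.1.0 : 1

Derivation:
\y._ : a -> Int
z : b
\z._ : b -> b
  unify a -> Int ~ (b -> b) -> c
  unify a ~ b -> b
  unify Int ~ c
_ _ : Int
let x : Int
x : Int
let u : Int
  unify Bool ~ Bool
  unify Int ~ Int
  unify Int ~ Int
  unify Bool ~ Bool
w : d
\w._ : d -> d
  unify d -> d ~ Int -> e
  unify d ~ Int
  unify Int ~ e
_ _ : Int
let v : Int
p : f
\p._ : f -> f
v : Int
  unify f -> f ~ Int -> g
  unify f ~ Int
  unify Int ~ g
_ _ : Int
  unify Bool ~ Bool
  unify Bool ~ Bool
  unify Bool ~ Bool
  unify Int ~ Bool
  FAIL: mismatch Int ~ Bool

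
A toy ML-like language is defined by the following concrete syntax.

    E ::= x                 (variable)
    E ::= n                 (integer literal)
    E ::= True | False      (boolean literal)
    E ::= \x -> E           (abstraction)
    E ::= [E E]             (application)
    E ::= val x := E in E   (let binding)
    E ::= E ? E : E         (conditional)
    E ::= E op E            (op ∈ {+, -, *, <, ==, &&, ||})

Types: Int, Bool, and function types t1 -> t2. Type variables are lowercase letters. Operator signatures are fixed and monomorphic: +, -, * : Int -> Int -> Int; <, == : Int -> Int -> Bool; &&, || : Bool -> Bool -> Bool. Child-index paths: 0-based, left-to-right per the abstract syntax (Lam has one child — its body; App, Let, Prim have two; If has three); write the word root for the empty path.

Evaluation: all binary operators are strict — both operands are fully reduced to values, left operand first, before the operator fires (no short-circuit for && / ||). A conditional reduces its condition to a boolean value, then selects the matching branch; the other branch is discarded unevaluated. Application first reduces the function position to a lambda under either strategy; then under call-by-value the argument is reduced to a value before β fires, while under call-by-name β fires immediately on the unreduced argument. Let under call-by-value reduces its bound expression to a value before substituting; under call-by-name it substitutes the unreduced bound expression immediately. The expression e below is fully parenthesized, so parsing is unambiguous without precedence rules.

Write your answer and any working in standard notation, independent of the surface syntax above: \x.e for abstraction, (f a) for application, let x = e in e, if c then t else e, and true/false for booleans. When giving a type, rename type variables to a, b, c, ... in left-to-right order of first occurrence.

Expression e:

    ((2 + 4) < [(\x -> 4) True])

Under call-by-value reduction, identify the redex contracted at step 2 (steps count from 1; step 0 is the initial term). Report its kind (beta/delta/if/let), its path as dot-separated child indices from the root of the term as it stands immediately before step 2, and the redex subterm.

Answer: beta at 1 : ((\x.4) true)

Derivation:
step 0: ((2 + 4) < ((\x.4) true))
step 1: [delta@0] (6 < ((\x.4) true))
step 2: [beta@1] (6 < 4)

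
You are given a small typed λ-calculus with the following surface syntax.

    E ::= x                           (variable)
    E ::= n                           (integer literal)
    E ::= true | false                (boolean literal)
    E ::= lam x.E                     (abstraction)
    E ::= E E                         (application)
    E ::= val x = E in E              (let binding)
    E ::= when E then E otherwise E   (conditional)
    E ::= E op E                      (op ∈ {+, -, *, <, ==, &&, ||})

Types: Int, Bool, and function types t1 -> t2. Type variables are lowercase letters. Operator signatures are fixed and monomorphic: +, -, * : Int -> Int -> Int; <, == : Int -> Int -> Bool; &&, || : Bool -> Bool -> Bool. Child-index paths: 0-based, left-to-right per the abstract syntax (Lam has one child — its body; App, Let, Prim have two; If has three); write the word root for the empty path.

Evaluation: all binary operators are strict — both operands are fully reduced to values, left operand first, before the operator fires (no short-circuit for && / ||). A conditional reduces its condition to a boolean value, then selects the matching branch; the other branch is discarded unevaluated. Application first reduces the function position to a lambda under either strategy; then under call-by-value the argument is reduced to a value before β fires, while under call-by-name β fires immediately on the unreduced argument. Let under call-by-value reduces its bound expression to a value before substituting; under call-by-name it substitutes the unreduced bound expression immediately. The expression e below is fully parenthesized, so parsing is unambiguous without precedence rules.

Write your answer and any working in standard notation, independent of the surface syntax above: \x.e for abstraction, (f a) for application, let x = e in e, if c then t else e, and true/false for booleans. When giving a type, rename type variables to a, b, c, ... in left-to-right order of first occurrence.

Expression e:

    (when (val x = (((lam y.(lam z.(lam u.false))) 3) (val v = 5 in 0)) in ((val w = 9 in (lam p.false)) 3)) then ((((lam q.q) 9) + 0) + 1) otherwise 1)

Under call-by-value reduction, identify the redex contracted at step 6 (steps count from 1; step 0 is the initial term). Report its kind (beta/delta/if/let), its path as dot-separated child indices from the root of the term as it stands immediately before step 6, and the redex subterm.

Answer: beta at 0 : ((\p.false) 3)

Trace:
step 0: (if (let x = (((\y.(\z.(\u.false))) 3) (let v = 5 in 0)) in ((let w = 9 in (\p.false)) 3)) then ((((\q.q) 9) + 0) + 1) else 1)
step 1: [beta@0.0.0] (if (let x = ((\z.(\u.false)) (let v = 5 in 0)) in ((let w = 9 in (\p.false)) 3)) then ((((\q.q) 9) + 0) + 1) else 1)
step 2: [let@0.0.1] (if (let x = ((\z.(\u.false)) 0) in ((let w = 9 in (\p.false)) 3)) then ((((\q.q) 9) + 0) + 1) else 1)
step 3: [beta@0.0] (if (let x = (\u.false) in ((let w = 9 in (\p.false)) 3)) then ((((\q.q) 9) + 0) + 1) else 1)
step 4: [let@0] (if ((let w = 9 in (\p.false)) 3) then ((((\q.q) 9) + 0) + 1) else 1)
step 5: [let@0.0] (if ((\p.false) 3) then ((((\q.q) 9) + 0) + 1) else 1)
step 6: [beta@0] (if false then ((((\q.q) 9) + 0) + 1) else 1)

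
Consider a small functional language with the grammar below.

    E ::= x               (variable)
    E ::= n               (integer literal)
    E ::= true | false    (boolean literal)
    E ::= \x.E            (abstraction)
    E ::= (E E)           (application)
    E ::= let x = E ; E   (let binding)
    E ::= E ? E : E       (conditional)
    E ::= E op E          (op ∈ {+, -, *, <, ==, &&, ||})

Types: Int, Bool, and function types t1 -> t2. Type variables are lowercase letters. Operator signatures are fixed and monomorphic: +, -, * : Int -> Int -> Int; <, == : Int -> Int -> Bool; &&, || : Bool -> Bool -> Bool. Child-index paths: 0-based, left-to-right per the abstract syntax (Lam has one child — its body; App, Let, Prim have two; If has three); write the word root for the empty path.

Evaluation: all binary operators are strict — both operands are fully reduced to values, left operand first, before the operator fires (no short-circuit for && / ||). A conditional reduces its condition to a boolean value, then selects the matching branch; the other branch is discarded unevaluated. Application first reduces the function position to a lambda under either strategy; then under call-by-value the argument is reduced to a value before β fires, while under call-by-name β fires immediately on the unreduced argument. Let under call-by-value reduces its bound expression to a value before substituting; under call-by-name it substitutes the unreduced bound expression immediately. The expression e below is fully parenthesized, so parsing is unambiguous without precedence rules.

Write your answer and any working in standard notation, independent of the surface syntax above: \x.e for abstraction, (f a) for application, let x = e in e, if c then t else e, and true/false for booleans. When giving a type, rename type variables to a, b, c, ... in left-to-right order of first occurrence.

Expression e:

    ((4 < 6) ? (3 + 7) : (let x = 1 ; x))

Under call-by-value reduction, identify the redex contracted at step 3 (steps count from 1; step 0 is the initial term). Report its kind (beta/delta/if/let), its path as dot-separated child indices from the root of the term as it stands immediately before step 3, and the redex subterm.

Answer: delta at root : (3 + 7)

Working:
step 0: (if (4 < 6) then (3 + 7) else (let x = 1 in x))
step 1: [delta@0] (if true then (3 + 7) else (let x = 1 in x))
step 2: [if@root] (3 + 7)
step 3: [delta@root] 10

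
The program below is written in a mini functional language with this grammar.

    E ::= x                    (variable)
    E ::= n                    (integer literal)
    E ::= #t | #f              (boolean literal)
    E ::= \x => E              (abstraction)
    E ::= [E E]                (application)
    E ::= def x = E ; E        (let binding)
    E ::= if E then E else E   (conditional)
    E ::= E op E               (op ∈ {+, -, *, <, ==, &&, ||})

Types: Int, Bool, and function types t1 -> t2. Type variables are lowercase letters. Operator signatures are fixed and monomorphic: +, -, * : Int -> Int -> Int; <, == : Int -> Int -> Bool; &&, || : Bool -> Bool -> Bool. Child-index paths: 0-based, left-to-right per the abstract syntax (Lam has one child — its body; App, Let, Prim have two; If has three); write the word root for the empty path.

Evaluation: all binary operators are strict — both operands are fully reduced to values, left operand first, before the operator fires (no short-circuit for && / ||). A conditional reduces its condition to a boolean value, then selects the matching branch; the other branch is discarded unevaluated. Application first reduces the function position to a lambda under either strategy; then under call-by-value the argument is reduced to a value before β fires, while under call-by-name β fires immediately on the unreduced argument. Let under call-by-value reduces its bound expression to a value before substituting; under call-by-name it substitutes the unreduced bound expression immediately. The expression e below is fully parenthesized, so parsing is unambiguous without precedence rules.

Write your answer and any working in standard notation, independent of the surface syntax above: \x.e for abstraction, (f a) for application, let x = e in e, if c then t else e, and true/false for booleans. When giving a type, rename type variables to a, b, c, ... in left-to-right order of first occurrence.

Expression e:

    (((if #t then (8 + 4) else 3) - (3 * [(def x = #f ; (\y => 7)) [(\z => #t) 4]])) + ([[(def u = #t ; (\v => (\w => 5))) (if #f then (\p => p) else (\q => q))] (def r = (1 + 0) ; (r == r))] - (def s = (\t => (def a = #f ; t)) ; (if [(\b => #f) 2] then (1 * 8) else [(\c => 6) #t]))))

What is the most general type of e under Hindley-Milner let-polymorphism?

Answer: Int

Trace:
  unify Bool ~ Bool
  unify Int ~ Int
  unify Int ~ Int
  unify Int ~ Int
  unify Int ~ Int
  unify Int ~ Int
let x : Bool
\y._ : a -> Int
\z._ : b -> Bool
  unify b -> Bool ~ Int -> c
  unify b ~ Int
  unify Bool ~ c
_ _ : Bool
  unify a -> Int ~ Bool -> d
  unify a ~ Bool
  unify Int ~ d
_ _ : Int
  unify Int ~ Int
  unify Int ~ Int
  unify Int ~ Int
let u : Bool
\w._ : f -> Int
\v._ : e -> f -> Int
  unify Bool ~ Bool
p : g
\p._ : g -> g
q : h
\q._ : h -> h
  unify g -> g ~ h -> h
  unify g ~ h
  unify h ~ h
  unify e -> f -> Int ~ (h -> h) -> i
  unify e ~ h -> h
  unify f -> Int ~ i
_ _ : f -> Int
  unify Int ~ Int
  unify Int ~ Int
let r : Int
r : Int
  unify Int ~ Int
r : Int
  unify Int ~ Int
  unify f -> Int ~ Bool -> j
  unify f ~ Bool
  unify Int ~ j
_ _ : Int
  unify Int ~ Int
let a : Bool
t : k
\t._ : k -> k
let s : forall. k -> k
\b._ : l -> Bool
  unify l -> Bool ~ Int -> m
  unify l ~ Int
  unify Bool ~ m
_ _ : Bool
  unify Bool ~ Bool
  unify Int ~ Int
  unify Int ~ Int
\c._ : n -> Int
  unify n -> Int ~ Bool -> o
  unify n ~ Bool
  unify Int ~ o
_ _ : Int
  unify Int ~ Int
  unify Int ~ Int
  unify Int ~ Int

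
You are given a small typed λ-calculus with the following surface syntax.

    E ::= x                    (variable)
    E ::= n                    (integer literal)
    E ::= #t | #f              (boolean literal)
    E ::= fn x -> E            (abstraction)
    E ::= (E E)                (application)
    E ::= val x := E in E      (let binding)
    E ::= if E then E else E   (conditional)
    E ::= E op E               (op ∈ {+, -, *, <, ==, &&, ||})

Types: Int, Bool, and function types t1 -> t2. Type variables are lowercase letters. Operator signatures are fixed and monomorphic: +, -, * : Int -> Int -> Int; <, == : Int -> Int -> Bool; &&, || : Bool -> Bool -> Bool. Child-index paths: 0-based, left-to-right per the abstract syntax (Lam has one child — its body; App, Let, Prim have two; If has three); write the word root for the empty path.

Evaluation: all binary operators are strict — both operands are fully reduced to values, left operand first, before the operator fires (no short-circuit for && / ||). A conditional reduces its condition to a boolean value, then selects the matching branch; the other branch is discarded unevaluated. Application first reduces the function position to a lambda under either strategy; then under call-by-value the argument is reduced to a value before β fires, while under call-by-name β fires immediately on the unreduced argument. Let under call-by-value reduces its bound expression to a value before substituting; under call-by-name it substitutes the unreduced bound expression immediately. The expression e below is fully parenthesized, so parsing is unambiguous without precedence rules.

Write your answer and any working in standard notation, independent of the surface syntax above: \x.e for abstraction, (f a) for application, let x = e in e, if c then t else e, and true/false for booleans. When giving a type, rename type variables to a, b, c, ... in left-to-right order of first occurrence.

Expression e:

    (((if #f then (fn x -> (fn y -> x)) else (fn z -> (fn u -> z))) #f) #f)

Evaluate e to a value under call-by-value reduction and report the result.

Answer: false

Derivation:
step 0: (((if false then (\x.(\y.x)) else (\z.(\u.z))) false) false)
step 1: [if@0.0] (((\z.(\u.z)) false) false)
step 2: [beta@0] ((\u.false) false)
step 3: [beta@root] false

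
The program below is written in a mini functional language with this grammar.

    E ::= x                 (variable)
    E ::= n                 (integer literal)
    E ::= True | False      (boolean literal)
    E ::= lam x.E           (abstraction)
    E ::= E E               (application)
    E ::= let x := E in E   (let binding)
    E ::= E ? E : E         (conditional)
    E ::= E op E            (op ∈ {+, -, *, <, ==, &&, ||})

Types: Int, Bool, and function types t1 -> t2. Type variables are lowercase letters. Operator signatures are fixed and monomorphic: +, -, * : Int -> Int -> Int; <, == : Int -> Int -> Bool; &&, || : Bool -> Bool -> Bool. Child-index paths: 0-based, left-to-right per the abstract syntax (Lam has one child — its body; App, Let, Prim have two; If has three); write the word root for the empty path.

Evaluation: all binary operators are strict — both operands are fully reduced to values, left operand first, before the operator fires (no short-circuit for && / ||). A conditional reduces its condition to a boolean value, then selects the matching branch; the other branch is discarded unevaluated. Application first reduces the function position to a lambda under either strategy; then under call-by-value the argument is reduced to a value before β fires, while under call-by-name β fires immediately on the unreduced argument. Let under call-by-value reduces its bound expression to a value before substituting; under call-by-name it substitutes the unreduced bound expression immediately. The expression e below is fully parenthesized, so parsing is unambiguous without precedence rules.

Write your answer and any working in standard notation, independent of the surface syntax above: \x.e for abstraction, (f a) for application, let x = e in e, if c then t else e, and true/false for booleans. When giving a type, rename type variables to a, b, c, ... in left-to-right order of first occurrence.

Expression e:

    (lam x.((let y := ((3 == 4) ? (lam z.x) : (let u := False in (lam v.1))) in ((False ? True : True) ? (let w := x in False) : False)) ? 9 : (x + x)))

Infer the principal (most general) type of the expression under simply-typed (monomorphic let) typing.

Derivation:
  unify Int ~ Int
  unify Int ~ Int
  unify Bool ~ Bool
x : a
\z._ : b -> a
let u : Bool
\v._ : c -> Int
  unify b -> a ~ c -> Int
  unify b ~ c
  unify a ~ Int
let y : c -> Int
  unify Bool ~ Bool
  unify Bool ~ Bool
  unify Bool ~ Bool
x : Int
let w : Int
  unify Bool ~ Bool
  unify Bool ~ Bool
x : Int
  unify Int ~ Int
x : Int
  unify Int ~ Int
  unify Int ~ Int
\x._ : Int -> Int

Answer: Int -> Int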